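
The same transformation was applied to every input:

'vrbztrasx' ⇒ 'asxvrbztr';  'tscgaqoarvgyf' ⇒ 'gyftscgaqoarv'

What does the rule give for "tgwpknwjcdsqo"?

In each case the input is transformed by: move the last 3 characters to the front (rotate right by 3).
For "tgwpknwjcdsqo" the result is "sqotgwpknwjcd".

sqotgwpknwjcd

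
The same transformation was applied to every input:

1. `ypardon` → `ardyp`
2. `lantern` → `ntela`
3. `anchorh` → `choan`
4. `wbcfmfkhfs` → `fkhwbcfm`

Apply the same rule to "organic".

ganor

What's happening: delete the last 2 characters, then move the last 3 characters to the front (rotate right by 3).
"organic" → "organ" → "ganor".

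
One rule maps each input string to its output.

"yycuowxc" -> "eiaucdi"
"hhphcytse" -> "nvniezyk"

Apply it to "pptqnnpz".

The rule is to shift every letter 6 places forward in the alphabet (wrapping around), then delete the first character.
"pptqnnpz" → "vvzwttvf" → "vzwttvf".

vzwttvf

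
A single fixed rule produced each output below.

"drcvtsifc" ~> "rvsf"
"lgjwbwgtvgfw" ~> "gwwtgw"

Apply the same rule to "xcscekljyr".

The rule is to keep every other character starting from the second (positions 2nd, 4th, 6th, ...).
On "xcscekljyr" that produces "cckjr".

cckjr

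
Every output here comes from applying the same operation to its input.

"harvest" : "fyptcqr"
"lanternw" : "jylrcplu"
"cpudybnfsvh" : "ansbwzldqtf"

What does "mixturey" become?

kgvrspcw

Looking at the pairs, the operation is to shift every letter 2 places backward in the alphabet (wrapping around).
Doing the same to "mixturey": "kgvrspcw".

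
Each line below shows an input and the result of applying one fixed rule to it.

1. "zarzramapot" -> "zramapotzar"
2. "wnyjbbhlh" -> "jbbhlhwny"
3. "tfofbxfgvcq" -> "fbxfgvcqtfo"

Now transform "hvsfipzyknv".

The pattern: move the first 3 characters to the end (rotate left by 3).
So "hvsfipzyknv" becomes "fipzyknvhvs".

fipzyknvhvs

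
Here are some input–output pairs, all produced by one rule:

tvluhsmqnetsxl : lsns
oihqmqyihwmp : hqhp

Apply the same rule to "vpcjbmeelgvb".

cmlb

Looking at the pairs, the operation is to keep one character in every 3, starting at position 3 (positions 3rd, 6th, 9th, ...).
On "vpcjbmeelgvb" that produces "cmlb".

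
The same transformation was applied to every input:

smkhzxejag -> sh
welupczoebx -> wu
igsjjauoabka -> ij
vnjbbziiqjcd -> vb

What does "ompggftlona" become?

The rule is to keep one character in every 3, starting at position 1 (positions 1st, 4th, 7th, ...), then delete the last 2 characters.
Applying that to "ompggftlona" gives "og".

og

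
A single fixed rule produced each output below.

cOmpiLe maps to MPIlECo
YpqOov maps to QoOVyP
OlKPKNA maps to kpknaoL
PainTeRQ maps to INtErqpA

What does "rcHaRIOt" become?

hArioTRC

The rule is to flip the case of every letter, then move the first 2 characters to the end (rotate left by 2).
Starting from "rcHaRIOt": after the first operation, "RChArioT"; after the second, "hArioTRC".
(Check on "YpqOov": → "yPQoOV" → "QoOVyP" ✓)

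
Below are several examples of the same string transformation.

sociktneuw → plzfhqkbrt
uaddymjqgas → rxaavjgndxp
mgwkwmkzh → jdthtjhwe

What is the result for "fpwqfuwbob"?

cmtncrtyly

Looking at the pairs, the operation is to shift every letter 3 places backward in the alphabet (wrapping around).
On "fpwqfuwbob" that produces "cmtncrtyly".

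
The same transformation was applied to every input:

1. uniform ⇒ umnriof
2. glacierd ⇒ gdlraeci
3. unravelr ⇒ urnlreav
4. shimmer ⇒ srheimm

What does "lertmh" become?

lhemrt

The rule is to take characters alternately from the front and the back (1st, last, 2nd, 2nd-last, ...).
"lertmh" → "lhemrt".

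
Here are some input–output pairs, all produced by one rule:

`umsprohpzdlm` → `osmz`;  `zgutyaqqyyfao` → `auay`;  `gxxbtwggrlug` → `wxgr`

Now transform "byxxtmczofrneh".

mxno

What's happening: keep one character in every 3, starting at position 3 (positions 3rd, 6th, 9th, ...), then swap each adjacent pair of characters (1↔2, 3↔4, ...).
Working it through for "byxxtmczofrneh": intermediate "xmon", final "mxno".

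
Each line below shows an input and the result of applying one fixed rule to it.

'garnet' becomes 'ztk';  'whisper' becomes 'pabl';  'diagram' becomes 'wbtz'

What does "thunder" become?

Rule — delete the last 3 characters, then shift every letter 7 places backward in the alphabet (wrapping around).
For "thunder" the result is "mang".

mang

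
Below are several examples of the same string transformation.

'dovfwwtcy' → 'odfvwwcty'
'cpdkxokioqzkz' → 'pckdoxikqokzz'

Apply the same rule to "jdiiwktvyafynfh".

Looking at the pairs, the operation is to swap each adjacent pair of characters (1↔2, 3↔4, ...).
So "jdiiwktvyafynfh" becomes "djiikwvtayyffnh".

djiikwvtayyffnh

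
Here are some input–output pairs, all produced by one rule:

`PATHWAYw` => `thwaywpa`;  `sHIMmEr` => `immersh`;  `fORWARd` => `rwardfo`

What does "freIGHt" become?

The transformation: move the first 2 characters to the end (rotate left by 2), then convert every letter to lowercase.
Working it through for "freIGHt": intermediate "eIGHtfr", final "eightfr".

eightfr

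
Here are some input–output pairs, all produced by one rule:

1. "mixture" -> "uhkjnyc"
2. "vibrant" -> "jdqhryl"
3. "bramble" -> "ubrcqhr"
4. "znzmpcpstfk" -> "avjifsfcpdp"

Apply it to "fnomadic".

The rule is to shift every letter 10 places backward in the alphabet (wrapping around), then reverse the string.
"fnomadic" → "sytqcedv".

sytqcedv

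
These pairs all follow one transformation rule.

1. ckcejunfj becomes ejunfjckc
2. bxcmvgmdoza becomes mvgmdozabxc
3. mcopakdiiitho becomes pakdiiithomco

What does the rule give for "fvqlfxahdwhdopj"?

lfxahdwhdopjfvq

Each output is the input with this applied: move the first 3 characters to the end (rotate left by 3).
So "fvqlfxahdwhdopj" becomes "lfxahdwhdopjfvq".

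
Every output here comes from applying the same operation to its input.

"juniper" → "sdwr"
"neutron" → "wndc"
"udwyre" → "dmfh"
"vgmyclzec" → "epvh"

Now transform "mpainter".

Looking at the pairs, the operation is to shift every letter 9 places forward in the alphabet (wrapping around), then keep only the first 4 characters.
For "mpainter", step one produces "vyjrwcna"; step two turns that into "vyjr".

vyjr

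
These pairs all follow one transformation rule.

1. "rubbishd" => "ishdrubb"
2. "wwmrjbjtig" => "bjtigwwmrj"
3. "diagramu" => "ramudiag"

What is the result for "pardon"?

donpar

In each case the input is transformed by: swap the front and back halves of the string.
"pardon" → "donpar".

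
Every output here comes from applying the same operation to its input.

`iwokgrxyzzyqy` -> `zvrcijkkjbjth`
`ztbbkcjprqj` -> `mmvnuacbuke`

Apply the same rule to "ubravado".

clglozfm

The pattern: shift every letter 11 places forward in the alphabet (wrapping around), then move the first 2 characters to the end (rotate left by 2).
Starting from "ubravado": after the first operation, "fmclgloz"; after the second, "clglozfm".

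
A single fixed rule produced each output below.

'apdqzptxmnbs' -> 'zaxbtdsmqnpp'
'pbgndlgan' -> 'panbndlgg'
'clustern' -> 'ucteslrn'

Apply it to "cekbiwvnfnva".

wavbvcnenfki

Each output is the input with this applied: sort the characters into reverse alphabetical order, then take characters alternately from the front and the back (1st, last, 2nd, 2nd-last, ...).
On "cekbiwvnfnva": the first step gives "wvvnnkifecba", and the second then gives "wavbvcnenfki".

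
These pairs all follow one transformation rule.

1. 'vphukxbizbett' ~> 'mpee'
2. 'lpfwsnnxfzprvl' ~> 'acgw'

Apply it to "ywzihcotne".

zeyp

The transformation: shift every letter 11 places forward in the alphabet (wrapping around), then keep only the last 4 characters.
Applying both steps to "ywzihcotne": "jhktsnzeyp", then "zeyp".
(Check on "vphukxbizbett": → "gasfvimtkmpee" → "mpee" ✓)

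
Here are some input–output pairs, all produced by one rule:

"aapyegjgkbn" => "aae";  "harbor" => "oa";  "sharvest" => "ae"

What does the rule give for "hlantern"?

Rule — move the last 2 characters to the front (rotate right by 2), then keep only the vowels.
Starting from "hlantern": after the first operation, "rnhlante"; after the second, "ae".
(Check on "harbor": → "orharb" → "oa" ✓)

ae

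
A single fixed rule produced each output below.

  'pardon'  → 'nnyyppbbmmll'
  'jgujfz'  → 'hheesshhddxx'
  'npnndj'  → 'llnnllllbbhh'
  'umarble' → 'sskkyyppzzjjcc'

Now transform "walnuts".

uuyyjjllssrrqq

Rule — shift every letter 2 places backward in the alphabet (wrapping around), then double every character.
On "walnuts": the first step gives "uyjlsrq", and the second then gives "uuyyjjllssrrqq".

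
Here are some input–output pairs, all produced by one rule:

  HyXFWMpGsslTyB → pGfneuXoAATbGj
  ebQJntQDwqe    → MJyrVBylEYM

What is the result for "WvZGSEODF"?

eDhoamwln

The rule is to flip the case of every letter, then shift every letter 8 places forward in the alphabet (wrapping around).
Starting from "WvZGSEODF": after the first operation, "wVzgseodf"; after the second, "eDhoamwln".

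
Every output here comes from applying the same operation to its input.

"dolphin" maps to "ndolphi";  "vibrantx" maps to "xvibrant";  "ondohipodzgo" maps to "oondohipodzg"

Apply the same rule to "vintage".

The transformation: move the last character to the front.
"vintage" → "evintag".

evintag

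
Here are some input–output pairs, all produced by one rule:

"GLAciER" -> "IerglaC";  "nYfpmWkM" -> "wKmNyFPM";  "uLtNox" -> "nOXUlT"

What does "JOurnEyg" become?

eYGjoURN

Each output is the input with this applied: move the last 3 characters to the front (rotate right by 3), then flip the case of every letter.
On "JOurnEyg" that produces "eYGjoURN".
(Check on "nYfpmWkM": → "WkMnYfpm" → "wKmNyFPM" ✓)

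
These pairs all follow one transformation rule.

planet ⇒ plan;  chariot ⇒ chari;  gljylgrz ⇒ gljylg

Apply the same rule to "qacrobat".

Each output is the input with this applied: delete the last 2 characters.
For "qacrobat" the result is "qacrob".

qacrob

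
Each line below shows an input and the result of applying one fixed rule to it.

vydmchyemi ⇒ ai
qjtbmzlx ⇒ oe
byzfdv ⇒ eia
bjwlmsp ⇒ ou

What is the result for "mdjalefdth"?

The pattern: shift every letter 5 places forward in the alphabet (wrapping around), then keep only the vowels.
Starting from "mdjalefdth": after the first operation, "riofqjkiym"; after the second, "ioi".
(Check on "byzfdv": → "gdekia" → "eia" ✓)

ioi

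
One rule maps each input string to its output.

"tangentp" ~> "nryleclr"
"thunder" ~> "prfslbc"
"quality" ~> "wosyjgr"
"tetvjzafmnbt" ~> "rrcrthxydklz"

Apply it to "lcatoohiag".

Each output is the input with this applied: move the last character to the front, then shift every letter 2 places backward in the alphabet (wrapping around).
On "lcatoohiag": the first step gives "glcatoohia", and the second then gives "ejayrmmfgy".
(Check on "tetvjzafmnbt": → "ttetvjzafmnb" → "rrcrthxydklz" ✓)

ejayrmmfgy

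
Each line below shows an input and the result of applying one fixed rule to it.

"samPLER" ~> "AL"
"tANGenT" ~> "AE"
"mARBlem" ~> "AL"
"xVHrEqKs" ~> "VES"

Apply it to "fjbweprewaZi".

Each output is the input with this applied: keep one character in every 3, starting at position 2 (positions 2nd, 5th, 8th, ...), then convert every letter to uppercase.
Starting from "fjbweprewaZi": after the first operation, "jeeZ"; after the second, "JEEZ".

JEEZ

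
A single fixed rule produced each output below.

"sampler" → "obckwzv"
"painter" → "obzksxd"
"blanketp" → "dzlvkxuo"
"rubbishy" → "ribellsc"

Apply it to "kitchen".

What's happening: shift every letter 10 places forward in the alphabet (wrapping around), then move the last 2 characters to the front (rotate right by 2).
On "kitchen" that produces "oxusdmr".

oxusdmr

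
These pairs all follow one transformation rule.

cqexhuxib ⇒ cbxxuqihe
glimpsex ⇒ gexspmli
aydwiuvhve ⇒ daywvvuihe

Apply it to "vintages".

eavtsnig

The transformation: sort the characters into reverse alphabetical order, then move the last 2 characters to the front (rotate right by 2).
Applying both steps to "vintages": "vtsnigea", then "eavtsnig".
(Check on "aydwiuvhve": → "ywvvuiheda" → "daywvvuihe" ✓)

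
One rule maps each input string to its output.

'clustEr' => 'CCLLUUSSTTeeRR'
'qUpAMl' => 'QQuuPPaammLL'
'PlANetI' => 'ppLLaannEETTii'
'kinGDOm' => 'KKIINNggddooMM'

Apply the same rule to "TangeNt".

ttAANNGGEEnnTT

Each output is the input with this applied: double every character, then flip the case of every letter.
Working it through for "TangeNt": intermediate "TTaannggeeNNtt", final "ttAANNGGEEnnTT".
(Check on "PlANetI": → "PPllAANNeettII" → "ppLLaannEETTii" ✓)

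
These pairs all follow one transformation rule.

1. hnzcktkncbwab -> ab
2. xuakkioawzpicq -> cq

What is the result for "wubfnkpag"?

ag

The pattern: keep only the last 2 characters.
On "wubfnkpag" that produces "ag".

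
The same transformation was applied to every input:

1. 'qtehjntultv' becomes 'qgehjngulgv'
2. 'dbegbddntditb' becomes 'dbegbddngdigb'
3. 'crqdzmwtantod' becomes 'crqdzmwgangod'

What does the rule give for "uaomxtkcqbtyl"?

Each output is the input with this applied: replace every "t" with "g".
Applying that to "uaomxtkcqbtyl" gives "uaomxgkcqbgyl".

uaomxgkcqbgyl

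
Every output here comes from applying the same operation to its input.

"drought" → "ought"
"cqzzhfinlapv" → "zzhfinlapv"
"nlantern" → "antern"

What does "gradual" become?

In each case the input is transformed by: delete the first 2 characters.
Applying that to "gradual" gives "adual".

adual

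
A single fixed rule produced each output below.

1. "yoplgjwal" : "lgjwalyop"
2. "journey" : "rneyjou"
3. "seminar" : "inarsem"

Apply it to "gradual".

Rule — move the first 3 characters to the end (rotate left by 3).
For "gradual" the result is "dualgra".

dualgra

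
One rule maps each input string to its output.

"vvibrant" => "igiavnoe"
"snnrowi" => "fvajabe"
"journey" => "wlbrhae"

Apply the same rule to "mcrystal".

zypneglf

What's happening: take characters alternately from the front and the back (1st, last, 2nd, 2nd-last, ...), then shift every letter 13 places forward in the alphabet (wrapping around) — i.e. ROT13.
Doing the same to "mcrystal": "zypneglf".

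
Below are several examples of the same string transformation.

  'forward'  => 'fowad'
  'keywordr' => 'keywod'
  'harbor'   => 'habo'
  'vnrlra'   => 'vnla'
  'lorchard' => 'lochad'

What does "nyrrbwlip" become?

What's happening: remove every "r".
So "nyrrbwlip" becomes "nybwlip".

nybwlip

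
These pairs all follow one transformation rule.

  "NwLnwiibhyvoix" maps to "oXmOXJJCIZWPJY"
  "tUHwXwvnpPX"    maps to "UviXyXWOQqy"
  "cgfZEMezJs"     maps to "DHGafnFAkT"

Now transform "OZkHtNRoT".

The pattern: flip the case of every letter, then shift every letter 1 place forward in the alphabet (wrapping around).
Applying both steps to "OZkHtNRoT": "ozKhTnrOt", then "paLiUosPu".

paLiUosPu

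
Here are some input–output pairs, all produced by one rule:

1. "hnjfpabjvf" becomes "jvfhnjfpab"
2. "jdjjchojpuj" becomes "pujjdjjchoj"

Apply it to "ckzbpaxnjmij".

mijckzbpaxnj

Each output is the input with this applied: move the last 3 characters to the front (rotate right by 3).
Applying that to "ckzbpaxnjmij" gives "mijckzbpaxnj".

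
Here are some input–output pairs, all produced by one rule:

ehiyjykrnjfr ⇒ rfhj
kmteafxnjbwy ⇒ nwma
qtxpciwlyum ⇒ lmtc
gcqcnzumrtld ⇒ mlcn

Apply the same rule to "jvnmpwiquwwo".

qwvp

The rule is to keep one character in every 3, starting at position 2 (positions 2nd, 5th, 8th, ...), then move the first 2 characters to the end (rotate left by 2).
For "jvnmpwiquwwo" the result is "qwvp".
(Check on "kmteafxnjbwy": → "manw" → "nwma" ✓)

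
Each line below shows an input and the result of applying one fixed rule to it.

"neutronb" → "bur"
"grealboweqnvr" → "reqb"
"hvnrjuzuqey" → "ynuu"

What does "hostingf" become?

fsi

In each case the input is transformed by: take characters alternately from the front and the back (1st, last, 2nd, 2nd-last, ...), then keep one character in every 3, starting at position 2 (positions 2nd, 5th, 8th, ...).
Starting from "hostingf": after the first operation, "hfogsnti"; after the second, "fsi".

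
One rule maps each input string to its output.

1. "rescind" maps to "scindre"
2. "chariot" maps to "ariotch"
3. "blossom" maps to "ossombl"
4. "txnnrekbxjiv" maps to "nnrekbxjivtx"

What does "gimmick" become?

mmickgi

The pattern: move the first 2 characters to the end (rotate left by 2).
Doing the same to "gimmick": "mmickgi".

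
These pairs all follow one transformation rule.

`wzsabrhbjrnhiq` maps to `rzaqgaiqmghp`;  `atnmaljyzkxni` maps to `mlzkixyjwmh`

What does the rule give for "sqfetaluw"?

edszktv

Looking at the pairs, the operation is to delete the first 2 characters, then shift every letter 1 place backward in the alphabet (wrapping around).
On "sqfetaluw": the first step gives "fetaluw", and the second then gives "edszktv".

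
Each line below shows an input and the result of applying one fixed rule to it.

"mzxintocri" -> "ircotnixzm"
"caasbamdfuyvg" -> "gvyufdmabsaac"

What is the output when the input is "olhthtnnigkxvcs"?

What's happening: reverse the string.
So "olhthtnnigkxvcs" becomes "scvxkginnththlo".

scvxkginnththlo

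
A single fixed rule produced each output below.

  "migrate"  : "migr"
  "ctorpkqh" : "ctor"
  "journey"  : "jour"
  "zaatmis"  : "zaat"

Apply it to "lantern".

What's happening: keep only the first 4 characters.
"lantern" → "lant".

lant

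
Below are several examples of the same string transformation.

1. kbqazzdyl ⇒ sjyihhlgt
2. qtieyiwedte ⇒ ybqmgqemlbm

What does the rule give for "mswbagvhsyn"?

uaejiodpagv

Rule — shift every letter 8 places forward in the alphabet (wrapping around).
"mswbagvhsyn" → "uaejiodpagv".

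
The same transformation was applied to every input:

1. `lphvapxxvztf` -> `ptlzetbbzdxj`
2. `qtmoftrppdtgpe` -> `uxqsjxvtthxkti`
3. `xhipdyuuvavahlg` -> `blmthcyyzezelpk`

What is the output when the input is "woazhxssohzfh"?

asedlbwwsldjl

The rule is to shift every letter 4 places forward in the alphabet (wrapping around).
Applying that to "woazhxssohzfh" gives "asedlbwwsldjl".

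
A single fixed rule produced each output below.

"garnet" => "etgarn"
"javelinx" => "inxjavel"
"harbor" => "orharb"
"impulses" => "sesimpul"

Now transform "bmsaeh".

Looking at the pairs, the operation is to swap the front and back halves of the string, then move the first character to the end.
For "bmsaeh", step one produces "aehbms"; step two turns that into "ehbmsa".

ehbmsa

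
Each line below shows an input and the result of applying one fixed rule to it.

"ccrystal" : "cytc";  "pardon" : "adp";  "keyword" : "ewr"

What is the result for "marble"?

Each output is the input with this applied: swap the first and last characters, then keep every other character starting from the second (positions 2nd, 4th, 6th, ...).
Starting from "marble": after the first operation, "earblm"; after the second, "abm".

abm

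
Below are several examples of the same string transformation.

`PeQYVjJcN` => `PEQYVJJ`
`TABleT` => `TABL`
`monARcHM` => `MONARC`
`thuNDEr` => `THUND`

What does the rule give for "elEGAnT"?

The rule is to delete the last 2 characters, then convert every letter to uppercase.
On "elEGAnT" that produces "ELEGA".
(Check on "TABleT": → "TABl" → "TABL" ✓)

ELEGA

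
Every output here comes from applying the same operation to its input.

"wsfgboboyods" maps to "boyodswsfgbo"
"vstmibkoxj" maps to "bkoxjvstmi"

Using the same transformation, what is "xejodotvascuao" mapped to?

What's happening: swap the front and back halves of the string.
On "xejodotvascuao" that produces "vascuaoxejodot".

vascuaoxejodot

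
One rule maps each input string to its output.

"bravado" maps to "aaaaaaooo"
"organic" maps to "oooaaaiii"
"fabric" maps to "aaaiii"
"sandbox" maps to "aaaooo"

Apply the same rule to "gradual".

Looking at the pairs, the operation is to repeat every character 3 times, then keep only the vowels.
"gradual" → "gggrrraaaddduuuaaalll" → "aaauuuaaa".

aaauuuaaa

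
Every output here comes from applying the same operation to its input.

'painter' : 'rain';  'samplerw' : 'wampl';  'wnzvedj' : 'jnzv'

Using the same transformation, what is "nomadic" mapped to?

coma

What's happening: swap the first and last characters, then delete the last 3 characters.
Applying both steps to "nomadic": "comadin", then "coma".
(Check on "samplerw": → "wamplers" → "wampl" ✓)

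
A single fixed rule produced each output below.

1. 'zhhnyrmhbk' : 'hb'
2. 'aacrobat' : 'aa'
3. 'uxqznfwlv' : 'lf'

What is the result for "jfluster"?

The pattern: sort the characters into reverse alphabetical order, then keep only the last 2 characters.
Applying both steps to "jfluster": "utsrljfe", then "fe".
(Check on "aacrobat": → "trocbaaa" → "aa" ✓)

fe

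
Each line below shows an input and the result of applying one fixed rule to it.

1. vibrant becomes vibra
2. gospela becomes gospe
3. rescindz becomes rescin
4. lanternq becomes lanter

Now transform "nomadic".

nomad

The pattern: delete the last 2 characters.
Doing the same to "nomadic": "nomad".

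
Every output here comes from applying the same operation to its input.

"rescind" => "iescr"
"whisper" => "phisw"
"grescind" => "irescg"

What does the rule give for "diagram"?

riagd

Rule — delete the last 2 characters, then swap the first and last characters.
On "diagram": the first step gives "diagr", and the second then gives "riagd".
(Check on "whisper": → "whisp" → "phisw" ✓)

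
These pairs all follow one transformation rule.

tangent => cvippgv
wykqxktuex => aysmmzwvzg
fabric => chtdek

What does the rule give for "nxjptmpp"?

The pattern: swap each adjacent pair of characters (1↔2, 3↔4, ...), then shift every letter 2 places forward in the alphabet (wrapping around).
Applying both steps to "nxjptmpp": "xnpjmtpp", then "zprlovrr".

zprlovrr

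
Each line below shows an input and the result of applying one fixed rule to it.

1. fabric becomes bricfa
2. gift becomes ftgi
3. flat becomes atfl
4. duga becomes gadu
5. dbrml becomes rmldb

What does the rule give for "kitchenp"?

tchenpki

Looking at the pairs, the operation is to move the first 2 characters to the end (rotate left by 2).
Applying that to "kitchenp" gives "tchenpki".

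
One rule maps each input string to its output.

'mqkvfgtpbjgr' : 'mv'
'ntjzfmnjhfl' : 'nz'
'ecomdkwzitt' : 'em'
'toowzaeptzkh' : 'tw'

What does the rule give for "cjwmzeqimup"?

cm

The pattern: keep one character in every 3, starting at position 1 (positions 1st, 4th, 7th, ...), then delete the last 2 characters.
Working it through for "cjwmzeqimup": intermediate "cmqu", final "cm".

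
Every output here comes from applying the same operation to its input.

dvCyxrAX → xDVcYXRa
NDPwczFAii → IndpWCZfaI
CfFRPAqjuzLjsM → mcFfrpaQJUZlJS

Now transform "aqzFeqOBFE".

eAQZfEQobf

Rule — flip the case of every letter, then move the last character to the front.
For "aqzFeqOBFE" the result is "eAQZfEQobf".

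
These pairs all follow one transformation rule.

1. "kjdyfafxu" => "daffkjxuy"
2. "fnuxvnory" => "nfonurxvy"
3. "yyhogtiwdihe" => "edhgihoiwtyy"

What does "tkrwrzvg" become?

kgrrvtzw

The rule is to sort the characters into alphabetical order, then swap each adjacent pair of characters (1↔2, 3↔4, ...).
"tkrwrzvg" → "gkrrtvwz" → "kgrrvtzw".
(Check on "fnuxvnory": → "fnnoruvxy" → "nfonurxvy" ✓)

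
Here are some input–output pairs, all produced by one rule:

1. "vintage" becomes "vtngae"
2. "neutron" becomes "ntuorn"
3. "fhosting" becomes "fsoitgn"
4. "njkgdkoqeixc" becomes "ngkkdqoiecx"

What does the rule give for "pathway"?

phtawy

What's happening: swap each adjacent pair of characters (1↔2, 3↔4, ...), then delete the first character.
For "pathway" the result is "phtawy".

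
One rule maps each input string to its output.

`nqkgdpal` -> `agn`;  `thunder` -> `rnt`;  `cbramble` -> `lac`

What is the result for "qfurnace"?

crq

In each case the input is transformed by: keep one character in every 3, starting at position 1 (positions 1st, 4th, 7th, ...), then reverse the string.
On "qfurnace": the first step gives "qrc", and the second then gives "crq".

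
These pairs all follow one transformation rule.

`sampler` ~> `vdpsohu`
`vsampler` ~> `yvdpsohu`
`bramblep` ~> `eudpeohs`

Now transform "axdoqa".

dagrtd

Rule — shift every letter 3 places forward in the alphabet (wrapping around).
"axdoqa" → "dagrtd".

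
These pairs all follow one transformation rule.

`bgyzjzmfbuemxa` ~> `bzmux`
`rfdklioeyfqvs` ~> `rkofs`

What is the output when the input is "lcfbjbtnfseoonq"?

What's happening: keep one character in every 3, starting at position 1 (positions 1st, 4th, 7th, ...).
Doing the same to "lcfbjbtnfseoonq": "lbtso".

lbtso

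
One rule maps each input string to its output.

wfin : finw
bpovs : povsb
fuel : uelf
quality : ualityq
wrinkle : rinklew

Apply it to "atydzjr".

The pattern: move the first character to the end.
Applying that to "atydzjr" gives "tydzjra".

tydzjra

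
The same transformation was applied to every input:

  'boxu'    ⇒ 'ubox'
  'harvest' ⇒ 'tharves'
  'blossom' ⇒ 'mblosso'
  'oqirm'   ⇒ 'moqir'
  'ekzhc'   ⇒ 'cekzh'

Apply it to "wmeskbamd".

The transformation: move the last character to the front.
Applying that to "wmeskbamd" gives "dwmeskbam".

dwmeskbam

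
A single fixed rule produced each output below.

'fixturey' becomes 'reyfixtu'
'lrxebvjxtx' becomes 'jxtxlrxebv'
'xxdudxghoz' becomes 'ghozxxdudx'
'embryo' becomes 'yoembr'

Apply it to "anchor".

In each case the input is transformed by: swap the front and back halves of the string, then move the first character to the end.
Working it through for "anchor": intermediate "horanc", final "oranch".

oranch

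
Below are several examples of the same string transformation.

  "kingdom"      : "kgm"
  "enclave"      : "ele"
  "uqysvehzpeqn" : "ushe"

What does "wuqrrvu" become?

wru

What's happening: keep one character in every 3, starting at position 1 (positions 1st, 4th, 7th, ...).
For "wuqrrvu" the result is "wru".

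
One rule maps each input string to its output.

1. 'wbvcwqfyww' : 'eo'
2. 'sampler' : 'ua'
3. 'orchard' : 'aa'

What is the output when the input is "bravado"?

ae

In each case the input is transformed by: shift every letter 9 places forward in the alphabet (wrapping around), then keep only the vowels.
Starting from "bravado": after the first operation, "kajejmx"; after the second, "ae".
(Check on "orchard": → "xalqjam" → "aa" ✓)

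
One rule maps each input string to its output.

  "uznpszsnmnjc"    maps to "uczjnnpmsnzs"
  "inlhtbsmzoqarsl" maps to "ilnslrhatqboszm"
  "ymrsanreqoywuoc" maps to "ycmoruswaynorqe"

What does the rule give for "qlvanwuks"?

Looking at the pairs, the operation is to take characters alternately from the front and the back (1st, last, 2nd, 2nd-last, ...).
For "qlvanwuks" the result is "qslkvuawn".

qslkvuawn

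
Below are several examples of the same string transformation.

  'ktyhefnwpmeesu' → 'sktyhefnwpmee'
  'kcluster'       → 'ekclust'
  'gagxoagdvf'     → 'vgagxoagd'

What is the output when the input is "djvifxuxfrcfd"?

fdjvifxuxfrc

The transformation: delete the last character, then move the last character to the front.
Applying both steps to "djvifxuxfrcfd": "djvifxuxfrcf", then "fdjvifxuxfrc".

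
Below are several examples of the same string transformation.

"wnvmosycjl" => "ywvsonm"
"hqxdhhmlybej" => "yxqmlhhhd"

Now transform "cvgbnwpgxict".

xwvpnggcb

The transformation: delete the last 3 characters, then sort the characters into reverse alphabetical order.
For "cvgbnwpgxict", step one produces "cvgbnwpgx"; step two turns that into "xwvpnggcb".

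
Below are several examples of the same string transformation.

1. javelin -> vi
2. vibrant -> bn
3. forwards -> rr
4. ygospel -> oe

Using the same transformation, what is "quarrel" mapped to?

ae

Each output is the input with this applied: keep one character in every 3, starting at position 3 (positions 3rd, 6th, 9th, ...).
So "quarrel" becomes "ae".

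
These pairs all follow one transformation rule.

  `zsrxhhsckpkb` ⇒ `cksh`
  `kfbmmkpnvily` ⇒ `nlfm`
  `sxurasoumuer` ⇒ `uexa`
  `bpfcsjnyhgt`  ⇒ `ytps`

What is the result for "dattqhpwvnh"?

The transformation: keep one character in every 3, starting at position 2 (positions 2nd, 5th, 8th, ...), then swap the front and back halves of the string.
Working it through for "dattqhpwvnh": intermediate "aqwh", final "whaq".

whaq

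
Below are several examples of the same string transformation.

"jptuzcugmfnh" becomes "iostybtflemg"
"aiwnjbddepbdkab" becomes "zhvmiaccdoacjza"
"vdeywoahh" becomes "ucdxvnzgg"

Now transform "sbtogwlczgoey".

The pattern: shift every letter 1 place backward in the alphabet (wrapping around).
Applying that to "sbtogwlczgoey" gives "rasnfvkbyfndx".

rasnfvkbyfndx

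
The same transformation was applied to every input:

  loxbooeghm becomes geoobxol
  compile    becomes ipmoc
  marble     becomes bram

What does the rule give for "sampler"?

The rule is to reverse the string, then delete the first 2 characters.
On "sampler" that produces "lpmas".
(Check on "loxbooeghm": → "mhgeoobxol" → "geoobxol" ✓)

lpmas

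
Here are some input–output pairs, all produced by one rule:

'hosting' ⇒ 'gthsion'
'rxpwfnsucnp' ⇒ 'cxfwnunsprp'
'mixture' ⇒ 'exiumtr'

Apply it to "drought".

The rule is to sort the characters into alphabetical order, then take characters alternately from the front and the back (1st, last, 2nd, 2nd-last, ...).
For "drought", step one produces "dghortu"; step two turns that into "dugthro".

dugthro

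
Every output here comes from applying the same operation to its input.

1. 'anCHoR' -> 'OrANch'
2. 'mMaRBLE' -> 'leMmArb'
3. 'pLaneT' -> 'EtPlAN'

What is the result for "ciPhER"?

Each output is the input with this applied: flip the case of every letter, then move the last 2 characters to the front (rotate right by 2).
Working it through for "ciPhER": intermediate "CIpHer", final "erCIpH".
(Check on "pLaneT": → "PlANEt" → "EtPlAN" ✓)

erCIpH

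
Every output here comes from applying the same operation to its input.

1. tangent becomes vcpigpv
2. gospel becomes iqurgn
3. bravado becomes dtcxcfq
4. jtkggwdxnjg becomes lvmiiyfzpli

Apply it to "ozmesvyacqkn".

The rule is to shift every letter 2 places forward in the alphabet (wrapping around).
Doing the same to "ozmesvyacqkn": "qboguxacesmp".

qboguxacesmp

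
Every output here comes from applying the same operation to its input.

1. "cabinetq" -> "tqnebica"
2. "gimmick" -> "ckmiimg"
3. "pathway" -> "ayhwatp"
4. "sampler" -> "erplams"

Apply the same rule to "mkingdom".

Each output is the input with this applied: reverse the string, then swap each adjacent pair of characters (1↔2, 3↔4, ...).
On "mkingdom" that produces "omgdinmk".
(Check on "pathway": → "yawhtap" → "ayhwatp" ✓)

omgdinmk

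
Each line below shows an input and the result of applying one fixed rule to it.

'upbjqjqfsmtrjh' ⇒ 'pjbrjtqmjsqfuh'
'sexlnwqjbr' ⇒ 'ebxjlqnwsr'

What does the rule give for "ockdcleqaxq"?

In each case the input is transformed by: take characters alternately from the front and the back (1st, last, 2nd, 2nd-last, ...), then move the first 2 characters to the end (rotate left by 2).
Doing the same to "ockdcleqaxq": "cxkadqceloq".

cxkadqceloq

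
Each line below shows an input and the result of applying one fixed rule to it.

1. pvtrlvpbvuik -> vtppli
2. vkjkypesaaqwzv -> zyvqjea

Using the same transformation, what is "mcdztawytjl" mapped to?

wttmld

Each output is the input with this applied: keep every other character starting from the first (positions 1st, 3rd, 5th, ...), then sort the characters into reverse alphabetical order.
"mcdztawytjl" → "mdtwtl" → "wttmld".
(Check on "vkjkypesaaqwzv": → "vjyeaqz" → "zyvqjea" ✓)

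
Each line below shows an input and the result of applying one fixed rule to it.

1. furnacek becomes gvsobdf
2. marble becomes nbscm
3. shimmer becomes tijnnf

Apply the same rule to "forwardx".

In each case the input is transformed by: delete the last character, then shift every letter 1 place forward in the alphabet (wrapping around).
Applying that to "forwardx" gives "gpsxbse".
(Check on "marble": → "marbl" → "nbscm" ✓)

gpsxbse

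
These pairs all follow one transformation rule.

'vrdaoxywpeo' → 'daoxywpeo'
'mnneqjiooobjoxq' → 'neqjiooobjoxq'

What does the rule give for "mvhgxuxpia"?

hgxuxpia

In each case the input is transformed by: delete the first 2 characters.
Applying that to "mvhgxuxpia" gives "hgxuxpia".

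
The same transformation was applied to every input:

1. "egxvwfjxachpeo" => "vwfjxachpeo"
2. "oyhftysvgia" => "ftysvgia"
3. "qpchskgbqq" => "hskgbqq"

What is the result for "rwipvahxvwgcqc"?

pvahxvwgcqc

Each output is the input with this applied: delete the first 3 characters.
"rwipvahxvwgcqc" → "pvahxvwgcqc".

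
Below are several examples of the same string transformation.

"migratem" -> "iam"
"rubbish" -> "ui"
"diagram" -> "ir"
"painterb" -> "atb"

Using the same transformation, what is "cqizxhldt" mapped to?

Rule — keep one character in every 3, starting at position 2 (positions 2nd, 5th, 8th, ...).
So "cqizxhldt" becomes "qxd".

qxd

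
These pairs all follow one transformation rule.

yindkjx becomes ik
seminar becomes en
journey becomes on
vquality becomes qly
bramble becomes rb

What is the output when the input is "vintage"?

ia

Each output is the input with this applied: keep one character in every 3, starting at position 2 (positions 2nd, 5th, 8th, ...).
"vintage" → "ia".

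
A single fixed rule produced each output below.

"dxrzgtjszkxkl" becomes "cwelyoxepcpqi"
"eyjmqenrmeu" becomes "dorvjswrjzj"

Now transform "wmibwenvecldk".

The transformation: shift every letter 5 places forward in the alphabet (wrapping around), then move the first character to the end.
On "wmibwenvecldk": the first step gives "brngbjsajhqip", and the second then gives "rngbjsajhqipb".
(Check on "dxrzgtjszkxkl": → "icwelyoxepcpq" → "cwelyoxepcpqi" ✓)

rngbjsajhqipb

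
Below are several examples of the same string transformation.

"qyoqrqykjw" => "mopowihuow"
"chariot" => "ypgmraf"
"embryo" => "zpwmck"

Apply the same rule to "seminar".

What's happening: shift every letter 2 places backward in the alphabet (wrapping around), then move the first 2 characters to the end (rotate left by 2).
"seminar" → "qckglyp" → "kglypqc".

kglypqc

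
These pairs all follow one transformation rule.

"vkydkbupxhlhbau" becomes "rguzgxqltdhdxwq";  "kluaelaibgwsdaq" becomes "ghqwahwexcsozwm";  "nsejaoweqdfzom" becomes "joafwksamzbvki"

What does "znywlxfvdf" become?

Rule — shift every letter 4 places backward in the alphabet (wrapping around).
For "znywlxfvdf" the result is "vjushtbrzb".

vjushtbrzb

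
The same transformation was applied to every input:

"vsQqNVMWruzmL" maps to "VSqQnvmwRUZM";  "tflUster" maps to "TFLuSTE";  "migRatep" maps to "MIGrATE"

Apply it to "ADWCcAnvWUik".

adwcCaNVwuI

In each case the input is transformed by: delete the last character, then flip the case of every letter.
"ADWCcAnvWUik" → "ADWCcAnvWUi" → "adwcCaNVwuI".
(Check on "tflUster": → "tflUste" → "TFLuSTE" ✓)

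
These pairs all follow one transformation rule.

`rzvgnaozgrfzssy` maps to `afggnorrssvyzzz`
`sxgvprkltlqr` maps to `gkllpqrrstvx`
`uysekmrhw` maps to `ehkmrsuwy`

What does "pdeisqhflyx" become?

defhilpqsxy

Each output is the input with this applied: sort the characters into alphabetical order.
So "pdeisqhflyx" becomes "defhilpqsxy".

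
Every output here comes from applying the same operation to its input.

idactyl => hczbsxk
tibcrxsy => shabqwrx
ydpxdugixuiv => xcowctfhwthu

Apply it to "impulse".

Each output is the input with this applied: shift every letter 1 place backward in the alphabet (wrapping around).
For "impulse" the result is "hlotkrd".

hlotkrd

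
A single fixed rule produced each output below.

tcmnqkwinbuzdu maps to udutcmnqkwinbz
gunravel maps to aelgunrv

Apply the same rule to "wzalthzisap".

Each output is the input with this applied: move the last 3 characters to the front (rotate right by 3), then swap the first and last characters.
On "wzalthzisap": the first step gives "sapwzalthzi", and the second then gives "iapwzalthzs".

iapwzalthzs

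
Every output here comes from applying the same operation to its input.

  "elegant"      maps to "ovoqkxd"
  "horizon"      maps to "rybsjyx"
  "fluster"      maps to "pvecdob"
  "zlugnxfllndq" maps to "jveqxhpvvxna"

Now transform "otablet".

ydklvod

The rule is to shift every letter 10 places forward in the alphabet (wrapping around).
On "otablet" that produces "ydklvod".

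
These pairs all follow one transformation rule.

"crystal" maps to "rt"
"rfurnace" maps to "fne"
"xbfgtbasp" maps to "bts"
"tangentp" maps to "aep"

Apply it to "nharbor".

hb

Rule — keep one character in every 3, starting at position 2 (positions 2nd, 5th, 8th, ...).
On "nharbor" that produces "hb".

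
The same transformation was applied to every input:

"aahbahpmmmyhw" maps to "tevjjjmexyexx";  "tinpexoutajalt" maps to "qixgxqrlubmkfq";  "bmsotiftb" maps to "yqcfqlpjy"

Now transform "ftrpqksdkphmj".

The transformation: reverse the string, then shift every letter 3 places backward in the alphabet (wrapping around).
"ftrpqksdkphmj" → "jmhpkdskqprtf" → "gjemhaphnmoqc".
(Check on "aahbahpmmmyhw": → "whymmmphabhaa" → "tevjjjmexyexx" ✓)

gjemhaphnmoqc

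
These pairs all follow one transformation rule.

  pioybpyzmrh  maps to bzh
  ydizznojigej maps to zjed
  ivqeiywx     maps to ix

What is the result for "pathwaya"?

The transformation: move the first 2 characters to the end (rotate left by 2), then keep one character in every 3, starting at position 3 (positions 3rd, 6th, 9th, ...).
For "pathwaya", step one produces "thwayapa"; step two turns that into "wa".
(Check on "ivqeiywx": → "qeiywxiv" → "ix" ✓)

wa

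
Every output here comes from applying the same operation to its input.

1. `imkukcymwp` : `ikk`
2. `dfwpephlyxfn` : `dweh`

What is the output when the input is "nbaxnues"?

Each output is the input with this applied: keep every other character starting from the first (positions 1st, 3rd, 5th, ...), then delete the last 2 characters.
Applying both steps to "nbaxnues": "nane", then "na".

na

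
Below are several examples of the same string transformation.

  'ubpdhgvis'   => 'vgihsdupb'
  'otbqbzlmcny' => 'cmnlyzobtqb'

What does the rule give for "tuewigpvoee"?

Each output is the input with this applied: move the last 3 characters to the front (rotate right by 3), then take characters alternately from the front and the back (1st, last, 2nd, 2nd-last, ...).
Starting from "tuewigpvoee": after the first operation, "oeetuewigpv"; after the second, "ovepegtiuwe".

ovepegtiuwe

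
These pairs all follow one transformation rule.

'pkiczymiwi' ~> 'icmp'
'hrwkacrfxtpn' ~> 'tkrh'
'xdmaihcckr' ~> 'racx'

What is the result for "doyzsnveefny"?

Looking at the pairs, the operation is to keep one character in every 3, starting at position 1 (positions 1st, 4th, 7th, ...), then swap the first and last characters.
So "doyzsnveefny" becomes "fzvd".

fzvd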